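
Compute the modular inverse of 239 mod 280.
239

gcd(239, 280) = 1, so the inverse exists.
Extended Euclidean algorithm on (280, 239):
280 = 1 × 239 + 41  ⟹  41 = (1)·280 + (-1)·239
239 = 5 × 41 + 34  ⟹  34 = (-5)·280 + (6)·239
41 = 1 × 34 + 7  ⟹  7 = (6)·280 + (-7)·239
34 = 4 × 7 + 6  ⟹  6 = (-29)·280 + (34)·239
7 = 1 × 6 + 1  ⟹  1 = (35)·280 + (-41)·239
So (-41)·239 ≡ 1 (mod 280), i.e. 239^(-1) ≡ -41 ≡ 239 (mod 280).
Check: 239 × 239 = 57121 ≡ 1 (mod 280)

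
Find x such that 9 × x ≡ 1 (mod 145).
129

gcd(9, 145) = 1, so the inverse exists.
Extended Euclidean algorithm on (145, 9):
145 = 16 × 9 + 1  ⟹  1 = (1)·145 + (-16)·9
So (-16)·9 ≡ 1 (mod 145), i.e. 9^(-1) ≡ -16 ≡ 129 (mod 145).
Check: 9 × 129 = 1161 ≡ 1 (mod 145)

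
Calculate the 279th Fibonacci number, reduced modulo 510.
136

Matrix identity: Q^n = [[F_(n+1), F_n], [F_n, F_(n-1)]] with Q = [[1,1],[1,0]].
n = 279 = 100010111₂. Square-and-multiply, entries mod 510:
Q^1 = [[1,1],[1,0]]
Q^2 = (Q^1)² = [[2,1],[1,1]]
Q^4 = (Q^2)² = [[5,3],[3,2]]
Q^8 = (Q^4)² = [[34,21],[21,13]]
Q^17 = (Q^8)²·Q = [[34,67],[67,477]]
Q^34 = (Q^17)² = [[35,67],[67,478]]
Q^69 = (Q^34)²·Q = [[305,104],[104,201]]
Q^139 = (Q^69)²·Q = [[405,311],[311,94]]
Q^279 = (Q^139)²·Q = [[285,136],[136,149]]
F_279 mod 510 = Q^279[0][1] = 136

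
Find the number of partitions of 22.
1002

p(n) counts ways to write n as a sum of positive integers (order ignored).
Euler's pentagonal recurrence: p(k) = p(k-1) + p(k-2) - p(k-5) - p(k-7) + p(k-12) + p(k-15) - ... (offsets j(3j∓1)/2, signs ++--, p(0)=1, p(<0)=0).
DP table for k = 0..21: p(0)=1, p(1)=1, p(2)=2, p(3)=3, p(4)=5, p(5)=7, p(6)=11, p(7)=15, p(8)=22, p(9)=30, p(10)=42, p(11)=56, p(12)=77, p(13)=101, p(14)=135, p(15)=176, p(16)=231, p(17)=297, p(18)=385, p(19)=490, p(20)=627, p(21)=792.
Final step: p(22) = p(21) + p(20) - p(17) - p(15) + p(10) + p(7) - p(0)
= 792 + 627 - 297 - 176 + 42 + 15 - 1
= 1002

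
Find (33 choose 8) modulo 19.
1

Using Lucas' theorem:
Write n=33 and k=8 in base 19:
n in base 19: [1, 14]
k in base 19: [0, 8]
C(33,8) mod 19 = ∏ C(n_i, k_i) mod 19
Digit binomials (mod 19): C(1,0) = 1; C(14,8) = 3003 ≡ 1
Product: 1 × 1 = 1 ≡ 1 (mod 19)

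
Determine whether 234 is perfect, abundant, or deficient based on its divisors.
abundant

Proper divisors of 234: sum = 1 + 2 + 3 + 6 + 9 + 13 + 18 + 26 + 39 + 78 + 117 = 312
Since 312 > 234, 234 is abundant.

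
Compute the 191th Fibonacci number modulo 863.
436

Matrix identity: Q^n = [[F_(n+1), F_n], [F_n, F_(n-1)]] with Q = [[1,1],[1,0]].
n = 191 = 10111111₂. Square-and-multiply, entries mod 863:
Q^1 = [[1,1],[1,0]]
Q^2 = (Q^1)² = [[2,1],[1,1]]
Q^5 = (Q^2)²·Q = [[8,5],[5,3]]
Q^11 = (Q^5)²·Q = [[144,89],[89,55]]
Q^23 = (Q^11)²·Q = [[629,178],[178,451]]
Q^47 = (Q^23)²·Q = [[794,140],[140,654]]
Q^95 = (Q^47)²·Q = [[112,197],[197,778]]
Q^191 = (Q^95)²·Q = [[577,436],[436,141]]
F_191 mod 863 = Q^191[0][1] = 436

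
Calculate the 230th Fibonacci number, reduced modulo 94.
55

Matrix identity: Q^n = [[F_(n+1), F_n], [F_n, F_(n-1)]] with Q = [[1,1],[1,0]].
n = 230 = 11100110₂. Square-and-multiply, entries mod 94:
Q^1 = [[1,1],[1,0]]
Q^3 = (Q^1)²·Q = [[3,2],[2,1]]
Q^7 = (Q^3)²·Q = [[21,13],[13,8]]
Q^14 = (Q^7)² = [[46,1],[1,45]]
Q^28 = (Q^14)² = [[49,91],[91,52]]
Q^57 = (Q^28)²·Q = [[39,60],[60,73]]
Q^115 = (Q^57)²·Q = [[91,45],[45,46]]
Q^230 = (Q^115)² = [[60,55],[55,5]]
F_230 mod 94 = Q^230[0][1] = 55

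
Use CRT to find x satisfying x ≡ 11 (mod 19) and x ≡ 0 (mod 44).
220

Using Chinese Remainder Theorem:
M = 19 × 44 = 836
M1 = 44, M2 = 19
y1 = 44^(-1) mod 19 = 16
y2 = 19^(-1) mod 44 = 7
x = (11×44×16 + 0×19×7) mod 836 = 220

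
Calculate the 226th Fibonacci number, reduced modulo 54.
1

Matrix identity: Q^n = [[F_(n+1), F_n], [F_n, F_(n-1)]] with Q = [[1,1],[1,0]].
n = 226 = 11100010₂. Square-and-multiply, entries mod 54:
Q^1 = [[1,1],[1,0]]
Q^3 = (Q^1)²·Q = [[3,2],[2,1]]
Q^7 = (Q^3)²·Q = [[21,13],[13,8]]
Q^14 = (Q^7)² = [[16,53],[53,17]]
Q^28 = (Q^14)² = [[41,21],[21,20]]
Q^56 = (Q^28)² = [[16,39],[39,31]]
Q^113 = (Q^56)²·Q = [[46,49],[49,51]]
Q^226 = (Q^113)² = [[35,1],[1,34]]
F_226 mod 54 = Q^226[0][1] = 1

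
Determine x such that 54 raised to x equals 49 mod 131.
56

Baby-step giant-step with step n = ⌈√131⌉ = 12.
Baby steps 54^j mod 131 (j:value) for j=0..11: 0:1, 1:54, 2:34, 3:2, 4:108, 5:68, 6:4, 7:85, 8:5, 9:8, 10:39, 11:10.
Giant-step multiplier: 54^(-12) ≡ 54^(130-12) = 54^118 ≡ 41 (mod 131).
Giant steps γ_i = 49·41^i mod 131: γ_0=49, γ_1=44, γ_2=101, γ_3=80, γ_4=5 (in table at j=8).
x = i·n + j = 4·12 + 8 = 56.
Check: 54^56 ≡ 49 (mod 131).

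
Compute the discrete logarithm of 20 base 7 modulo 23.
13

Baby-step giant-step with step n = ⌈√23⌉ = 5.
Baby steps 7^j mod 23 (j:value) for j=0..4: 0:1, 1:7, 2:3, 3:21, 4:9.
Giant-step multiplier: 7^(-5) ≡ 7^(22-5) = 7^17 ≡ 19 (mod 23).
Giant steps γ_i = 20·19^i mod 23: γ_0=20, γ_1=12, γ_2=21 (in table at j=3).
x = i·n + j = 2·5 + 3 = 13.
Check: 7^13 ≡ 20 (mod 23).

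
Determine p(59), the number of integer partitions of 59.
831820

p(n) counts ways to write n as a sum of positive integers (order ignored).
Euler's pentagonal recurrence: p(k) = p(k-1) + p(k-2) - p(k-5) - p(k-7) + p(k-12) + p(k-15) - ... (offsets j(3j∓1)/2, signs ++--, p(0)=1, p(<0)=0).
DP table for k = 0..58: p(0)=1, p(1)=1, p(2)=2, p(3)=3, p(4)=5, p(5)=7, p(6)=11, p(7)=15, p(8)=22, p(9)=30, p(10)=42, p(11)=56, p(12)=77, p(13)=101, p(14)=135, p(15)=176, p(16)=231, p(17)=297, p(18)=385, p(19)=490, p(20)=627, p(21)=792, p(22)=1002, p(23)=1255, p(24)=1575, p(25)=1958, p(26)=2436, p(27)=3010, p(28)=3718, p(29)=4565, p(30)=5604, p(31)=6842, p(32)=8349, p(33)=10143, p(34)=12310, p(35)=14883, p(36)=17977, p(37)=21637, p(38)=26015, p(39)=31185, p(40)=37338, p(41)=44583, p(42)=53174, p(43)=63261, p(44)=75175, p(45)=89134, p(46)=105558, p(47)=124754, p(48)=147273, p(49)=173525, p(50)=204226, p(51)=239943, p(52)=281589, p(53)=329931, p(54)=386155, p(55)=451276, p(56)=526823, p(57)=614154, p(58)=715220.
Final step: p(59) = p(58) + p(57) - p(54) - p(52) + p(47) + p(44) - p(37) - p(33) + p(24) + p(19) - p(8) - p(2)
= 715220 + 614154 - 386155 - 281589 + 124754 + 75175 - 21637 - 10143 + 1575 + 490 - 22 - 2
= 831820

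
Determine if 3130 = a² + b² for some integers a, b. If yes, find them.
23² + 51² (a=23, b=51)

Factorization: 3130 = 2 × 5 × 313
By Fermat: n is sum of two squares iff every prime p ≡ 3 (mod 4) appears to even power.
All primes ≡ 3 (mod 4) appear to even power.
Search a = 0, 1, 2, … for 3130 - a² a perfect square: first hit at a = 23: 3130 - 529 = 2601 = 51².
3130 = 23² + 51² = 529 + 2601 ✓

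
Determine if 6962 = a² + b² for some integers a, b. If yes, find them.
59² + 59² (a=59, b=59)

Factorization: 6962 = 2 × 59^2
By Fermat: n is sum of two squares iff every prime p ≡ 3 (mod 4) appears to even power.
All primes ≡ 3 (mod 4) appear to even power.
Search a = 0, 1, 2, … for 6962 - a² a perfect square: first hit at a = 59: 6962 - 3481 = 3481 = 59².
6962 = 59² + 59² = 3481 + 3481 ✓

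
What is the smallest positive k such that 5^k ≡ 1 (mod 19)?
9

19 is prime, so ord(5) divides φ(19) = 18.
Divisors of 18: 1, 2, 3, 6, 9, 18.
Repeated squaring: 5^1 ≡ 5, 5^2 ≡ 6, 5^4 ≡ 17, 5^8 ≡ 4, 5^16 ≡ 16 (mod 19).
Test 5^d mod 19 for each divisor d in increasing order:
5^1 ≡ 5
5^2 ≡ 6
5^3 = 5^2·5^1 ≡ 11
5^6 = 5^4·5^2 ≡ 7
5^9 = 5^8·5^1 ≡ 1  ← first divisor giving 1
The order is 9.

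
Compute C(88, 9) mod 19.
11

Using Lucas' theorem:
Write n=88 and k=9 in base 19:
n in base 19: [4, 12]
k in base 19: [0, 9]
C(88,9) mod 19 = ∏ C(n_i, k_i) mod 19
Digit binomials (mod 19): C(4,0) = 1; C(12,9) = 220 ≡ 11
Product: 1 × 11 = 11 ≡ 11 (mod 19)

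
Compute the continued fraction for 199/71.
[2; 1, 4, 14]

Euclidean algorithm steps:
199 = 2 × 71 + 57
71 = 1 × 57 + 14
57 = 4 × 14 + 1
14 = 14 × 1 + 0
Continued fraction: [2; 1, 4, 14]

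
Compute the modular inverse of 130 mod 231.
16

gcd(130, 231) = 1, so the inverse exists.
Extended Euclidean algorithm on (231, 130):
231 = 1 × 130 + 101  ⟹  101 = (1)·231 + (-1)·130
130 = 1 × 101 + 29  ⟹  29 = (-1)·231 + (2)·130
101 = 3 × 29 + 14  ⟹  14 = (4)·231 + (-7)·130
29 = 2 × 14 + 1  ⟹  1 = (-9)·231 + (16)·130
So (16)·130 ≡ 1 (mod 231), i.e. 130^(-1) ≡ 16 (mod 231).
Check: 130 × 16 = 2080 ≡ 1 (mod 231)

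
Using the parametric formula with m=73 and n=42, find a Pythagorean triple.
(3565, 6132, 7093)

Euclid's formula: a = m² - n², b = 2mn, c = m² + n²
m = 73, n = 42
a = 73² - 42² = 5329 - 1764 = 3565
b = 2 × 73 × 42 = 6132
c = 73² + 42² = 5329 + 1764 = 7093
Verification: 3565² + 6132² = 12709225 + 37601424 = 50310649 = 7093² ✓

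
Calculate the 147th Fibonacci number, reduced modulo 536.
290

Matrix identity: Q^n = [[F_(n+1), F_n], [F_n, F_(n-1)]] with Q = [[1,1],[1,0]].
n = 147 = 10010011₂. Square-and-multiply, entries mod 536:
Q^1 = [[1,1],[1,0]]
Q^2 = (Q^1)² = [[2,1],[1,1]]
Q^4 = (Q^2)² = [[5,3],[3,2]]
Q^9 = (Q^4)²·Q = [[55,34],[34,21]]
Q^18 = (Q^9)² = [[429,440],[440,525]]
Q^36 = (Q^18)² = [[297,72],[72,225]]
Q^73 = (Q^36)²·Q = [[193,129],[129,64]]
Q^147 = (Q^73)²·Q = [[211,290],[290,457]]
F_147 mod 536 = Q^147[0][1] = 290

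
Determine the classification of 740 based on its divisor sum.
abundant

Proper divisors of 740: sum = 1 + 2 + 4 + 5 + 10 + 20 + 37 + 74 + 148 + 185 + 370 = 856
Since 856 > 740, 740 is abundant.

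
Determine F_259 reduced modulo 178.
5

Matrix identity: Q^n = [[F_(n+1), F_n], [F_n, F_(n-1)]] with Q = [[1,1],[1,0]].
n = 259 = 100000011₂. Square-and-multiply, entries mod 178:
Q^1 = [[1,1],[1,0]]
Q^2 = (Q^1)² = [[2,1],[1,1]]
Q^4 = (Q^2)² = [[5,3],[3,2]]
Q^8 = (Q^4)² = [[34,21],[21,13]]
Q^16 = (Q^8)² = [[173,97],[97,76]]
Q^32 = (Q^16)² = [[0,123],[123,55]]
Q^64 = (Q^32)² = [[177,1],[1,176]]
Q^129 = (Q^64)²·Q = [[177,2],[2,175]]
Q^259 = (Q^129)²·Q = [[175,5],[5,170]]
F_259 mod 178 = Q^259[0][1] = 5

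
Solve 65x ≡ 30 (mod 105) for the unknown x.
x ≡ 15 (mod 21)

gcd(65, 105) = 5, which divides 30, so solutions exist.
Divide through by 5: 13x ≡ 6 (mod 21).
Find 13^(-1) mod 21 by the extended Euclidean algorithm:
21 = 1 × 13 + 8  ⟹  8 = (1)·21 + (-1)·13
13 = 1 × 8 + 5  ⟹  5 = (-1)·21 + (2)·13
8 = 1 × 5 + 3  ⟹  3 = (2)·21 + (-3)·13
5 = 1 × 3 + 2  ⟹  2 = (-3)·21 + (5)·13
3 = 1 × 2 + 1  ⟹  1 = (5)·21 + (-8)·13
So (-8)·13 ≡ 1 (mod 21), i.e. 13^(-1) ≡ -8 ≡ 13 (mod 21).
x ≡ 13 × 6 = 78 ≡ 15 (mod 21).
Check: 65 × 15 = 975 ≡ 30 (mod 105).
x ≡ 15 (mod 21), giving 5 solutions mod 105.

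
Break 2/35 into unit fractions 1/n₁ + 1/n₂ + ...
1/18 + 1/630

Greedy algorithm:
2/35: ceiling(35/2) = 18, use 1/18
1/630: ceiling(630/1) = 630, use 1/630
Result: 2/35 = 1/18 + 1/630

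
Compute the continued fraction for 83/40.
[2; 13, 3]

Euclidean algorithm steps:
83 = 2 × 40 + 3
40 = 13 × 3 + 1
3 = 3 × 1 + 0
Continued fraction: [2; 13, 3]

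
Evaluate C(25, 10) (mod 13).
1

Using Lucas' theorem:
Write n=25 and k=10 in base 13:
n in base 13: [1, 12]
k in base 13: [0, 10]
C(25,10) mod 13 = ∏ C(n_i, k_i) mod 13
Digit binomials (mod 13): C(1,0) = 1; C(12,10) = 66 ≡ 1
Product: 1 × 1 = 1 ≡ 1 (mod 13)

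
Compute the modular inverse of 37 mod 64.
45

gcd(37, 64) = 1, so the inverse exists.
Extended Euclidean algorithm on (64, 37):
64 = 1 × 37 + 27  ⟹  27 = (1)·64 + (-1)·37
37 = 1 × 27 + 10  ⟹  10 = (-1)·64 + (2)·37
27 = 2 × 10 + 7  ⟹  7 = (3)·64 + (-5)·37
10 = 1 × 7 + 3  ⟹  3 = (-4)·64 + (7)·37
7 = 2 × 3 + 1  ⟹  1 = (11)·64 + (-19)·37
So (-19)·37 ≡ 1 (mod 64), i.e. 37^(-1) ≡ -19 ≡ 45 (mod 64).
Check: 37 × 45 = 1665 ≡ 1 (mod 64)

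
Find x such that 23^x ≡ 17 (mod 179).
170

Baby-step giant-step with step n = ⌈√179⌉ = 14.
Baby steps 23^j mod 179 (j:value) for j=0..13: 0:1, 1:23, 2:171, 3:174, 4:64, 5:40, 6:25, 7:38, 8:158, 9:54, 10:168, 11:105, 12:88, 13:55.
Giant-step multiplier: 23^(-14) ≡ 23^(178-14) = 23^164 ≡ 15 (mod 179).
Giant steps γ_i = 17·15^i mod 179: γ_0=17, γ_1=76, γ_2=66, γ_3=95, γ_4=172, γ_5=74, γ_6=36, γ_7=3, γ_8=45, γ_9=138, γ_10=101, γ_11=83, γ_12=171 (in table at j=2).
x = i·n + j = 12·14 + 2 = 170.
Check: 23^170 ≡ 17 (mod 179).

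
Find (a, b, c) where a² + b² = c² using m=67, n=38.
(3045, 5092, 5933)

Euclid's formula: a = m² - n², b = 2mn, c = m² + n²
m = 67, n = 38
a = 67² - 38² = 4489 - 1444 = 3045
b = 2 × 67 × 38 = 5092
c = 67² + 38² = 4489 + 1444 = 5933
Verification: 3045² + 5092² = 9272025 + 25928464 = 35200489 = 5933² ✓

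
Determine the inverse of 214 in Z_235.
179

gcd(214, 235) = 1, so the inverse exists.
Extended Euclidean algorithm on (235, 214):
235 = 1 × 214 + 21  ⟹  21 = (1)·235 + (-1)·214
214 = 10 × 21 + 4  ⟹  4 = (-10)·235 + (11)·214
21 = 5 × 4 + 1  ⟹  1 = (51)·235 + (-56)·214
So (-56)·214 ≡ 1 (mod 235), i.e. 214^(-1) ≡ -56 ≡ 179 (mod 235).
Check: 214 × 179 = 38306 ≡ 1 (mod 235)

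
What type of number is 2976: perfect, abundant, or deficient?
abundant

Proper divisors of 2976: sum = 1 + 2 + 3 + 4 + 6 + 8 + 12 + 16 + ... + 496 + 744 + 992 + 1488 (23 divisors) = 5088
Since 5088 > 2976, 2976 is abundant.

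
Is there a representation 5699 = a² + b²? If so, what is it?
Not possible

Factorization: 5699 = 41 × 139
By Fermat: n is sum of two squares iff every prime p ≡ 3 (mod 4) appears to even power.
Prime(s) ≡ 3 (mod 4) with odd exponent: [(139, 1)]
Therefore 5699 cannot be expressed as a² + b².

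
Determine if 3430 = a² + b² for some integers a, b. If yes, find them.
Not possible

Factorization: 3430 = 2 × 5 × 7^3
By Fermat: n is sum of two squares iff every prime p ≡ 3 (mod 4) appears to even power.
Prime(s) ≡ 3 (mod 4) with odd exponent: [(7, 3)]
Therefore 3430 cannot be expressed as a² + b².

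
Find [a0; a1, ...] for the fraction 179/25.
[7; 6, 4]

Euclidean algorithm steps:
179 = 7 × 25 + 4
25 = 6 × 4 + 1
4 = 4 × 1 + 0
Continued fraction: [7; 6, 4]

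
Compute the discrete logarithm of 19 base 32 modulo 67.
2

Baby-step giant-step with step n = ⌈√67⌉ = 9.
Baby steps 32^j mod 67 (j:value) for j=0..8: 0:1, 1:32, 2:19, 3:5, 4:26, 5:28, 6:25, 7:63, 8:6.
h = 19 is already in the table at j=2, so x = 2.
Check: 32^2 ≡ 19 (mod 67).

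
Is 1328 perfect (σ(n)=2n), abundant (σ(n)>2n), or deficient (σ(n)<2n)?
deficient

Proper divisors of 1328: sum = 1 + 2 + 4 + 8 + 16 + 83 + 166 + 332 + 664 = 1276
Since 1276 < 1328, 1328 is deficient.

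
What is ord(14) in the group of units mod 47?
23

47 is prime, so ord(14) divides φ(47) = 46.
Divisors of 46: 1, 2, 23, 46.
Repeated squaring: 14^1 ≡ 14, 14^2 ≡ 8, 14^4 ≡ 17, 14^8 ≡ 7, 14^16 ≡ 2, 14^32 ≡ 4 (mod 47).
Test 14^d mod 47 for each divisor d in increasing order:
14^1 ≡ 14
14^2 ≡ 8
14^23 = 14^16·14^4·14^2·14^1 ≡ 1  ← first divisor giving 1
The order is 23.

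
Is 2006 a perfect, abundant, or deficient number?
deficient

Proper divisors of 2006: sum = 1 + 2 + 17 + 34 + 59 + 118 + 1003 = 1234
Since 1234 < 2006, 2006 is deficient.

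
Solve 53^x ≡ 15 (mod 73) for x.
11

Baby-step giant-step with step n = ⌈√73⌉ = 9.
Baby steps 53^j mod 73 (j:value) for j=0..8: 0:1, 1:53, 2:35, 3:30, 4:57, 5:28, 6:24, 7:31, 8:37.
Giant-step multiplier: 53^(-9) ≡ 53^(72-9) = 53^63 ≡ 51 (mod 73).
Giant steps γ_i = 15·51^i mod 73: γ_0=15, γ_1=35 (in table at j=2).
x = i·n + j = 1·9 + 2 = 11.
Check: 53^11 ≡ 15 (mod 73).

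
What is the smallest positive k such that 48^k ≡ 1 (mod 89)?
88

89 is prime, so ord(48) divides φ(89) = 88.
Divisors of 88: 1, 2, 4, 8, 11, 22, 44, 88.
Repeated squaring: 48^1 ≡ 48, 48^2 ≡ 79, 48^4 ≡ 11, 48^8 ≡ 32, 48^16 ≡ 45, 48^32 ≡ 67, 48^64 ≡ 39 (mod 89).
Test 48^d mod 89 for each divisor d in increasing order:
48^1 ≡ 48
48^2 ≡ 79
48^4 ≡ 11
48^8 ≡ 32
48^11 = 48^8·48^2·48^1 ≡ 37
48^22 = 48^16·48^4·48^2 ≡ 34
48^44 = 48^32·48^8·48^4 ≡ 88
48^88 = 48^64·48^16·48^8 ≡ 1  ← first divisor giving 1
The order is 88.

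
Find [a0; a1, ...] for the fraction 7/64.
[0; 9, 7]

Euclidean algorithm steps:
7 = 0 × 64 + 7
64 = 9 × 7 + 1
7 = 7 × 1 + 0
Continued fraction: [0; 9, 7]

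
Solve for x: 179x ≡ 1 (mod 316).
143

gcd(179, 316) = 1, so the inverse exists.
Extended Euclidean algorithm on (316, 179):
316 = 1 × 179 + 137  ⟹  137 = (1)·316 + (-1)·179
179 = 1 × 137 + 42  ⟹  42 = (-1)·316 + (2)·179
137 = 3 × 42 + 11  ⟹  11 = (4)·316 + (-7)·179
42 = 3 × 11 + 9  ⟹  9 = (-13)·316 + (23)·179
11 = 1 × 9 + 2  ⟹  2 = (17)·316 + (-30)·179
9 = 4 × 2 + 1  ⟹  1 = (-81)·316 + (143)·179
So (143)·179 ≡ 1 (mod 316), i.e. 179^(-1) ≡ 143 (mod 316).
Check: 179 × 143 = 25597 ≡ 1 (mod 316)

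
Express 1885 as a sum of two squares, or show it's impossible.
6² + 43² (a=6, b=43)

Factorization: 1885 = 5 × 13 × 29
By Fermat: n is sum of two squares iff every prime p ≡ 3 (mod 4) appears to even power.
All primes ≡ 3 (mod 4) appear to even power.
Search a = 0, 1, 2, … for 1885 - a² a perfect square: first hit at a = 6: 1885 - 36 = 1849 = 43².
1885 = 6² + 43² = 36 + 1849 ✓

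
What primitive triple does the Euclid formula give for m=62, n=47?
(1635, 5828, 6053)

Euclid's formula: a = m² - n², b = 2mn, c = m² + n²
m = 62, n = 47
a = 62² - 47² = 3844 - 2209 = 1635
b = 2 × 62 × 47 = 5828
c = 62² + 47² = 3844 + 2209 = 6053
Verification: 1635² + 5828² = 2673225 + 33965584 = 36638809 = 6053² ✓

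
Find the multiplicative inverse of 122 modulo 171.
164

gcd(122, 171) = 1, so the inverse exists.
Extended Euclidean algorithm on (171, 122):
171 = 1 × 122 + 49  ⟹  49 = (1)·171 + (-1)·122
122 = 2 × 49 + 24  ⟹  24 = (-2)·171 + (3)·122
49 = 2 × 24 + 1  ⟹  1 = (5)·171 + (-7)·122
So (-7)·122 ≡ 1 (mod 171), i.e. 122^(-1) ≡ -7 ≡ 164 (mod 171).
Check: 122 × 164 = 20008 ≡ 1 (mod 171)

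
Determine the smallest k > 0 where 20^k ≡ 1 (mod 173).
172

173 is prime, so ord(20) divides φ(173) = 172.
Divisors of 172: 1, 2, 4, 43, 86, 172.
Repeated squaring: 20^1 ≡ 20, 20^2 ≡ 54, 20^4 ≡ 148, 20^8 ≡ 106, 20^16 ≡ 164, 20^32 ≡ 81, 20^64 ≡ 160, 20^128 ≡ 169 (mod 173).
Test 20^d mod 173 for each divisor d in increasing order:
20^1 ≡ 20
20^2 ≡ 54
20^4 ≡ 148
20^43 = 20^32·20^8·20^2·20^1 ≡ 80
20^86 = 20^64·20^16·20^4·20^2 ≡ 172
20^172 = 20^128·20^32·20^8·20^4 ≡ 1  ← first divisor giving 1
The order is 172.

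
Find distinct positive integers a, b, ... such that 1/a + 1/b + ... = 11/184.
1/17 + 1/1043 + 1/3262504

Greedy algorithm:
11/184: ceiling(184/11) = 17, use 1/17
3/3128: ceiling(3128/3) = 1043, use 1/1043
1/3262504: ceiling(3262504/1) = 3262504, use 1/3262504
Result: 11/184 = 1/17 + 1/1043 + 1/3262504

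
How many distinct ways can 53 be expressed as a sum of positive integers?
329931

p(n) counts ways to write n as a sum of positive integers (order ignored).
Euler's pentagonal recurrence: p(k) = p(k-1) + p(k-2) - p(k-5) - p(k-7) + p(k-12) + p(k-15) - ... (offsets j(3j∓1)/2, signs ++--, p(0)=1, p(<0)=0).
DP table for k = 0..52: p(0)=1, p(1)=1, p(2)=2, p(3)=3, p(4)=5, p(5)=7, p(6)=11, p(7)=15, p(8)=22, p(9)=30, p(10)=42, p(11)=56, p(12)=77, p(13)=101, p(14)=135, p(15)=176, p(16)=231, p(17)=297, p(18)=385, p(19)=490, p(20)=627, p(21)=792, p(22)=1002, p(23)=1255, p(24)=1575, p(25)=1958, p(26)=2436, p(27)=3010, p(28)=3718, p(29)=4565, p(30)=5604, p(31)=6842, p(32)=8349, p(33)=10143, p(34)=12310, p(35)=14883, p(36)=17977, p(37)=21637, p(38)=26015, p(39)=31185, p(40)=37338, p(41)=44583, p(42)=53174, p(43)=63261, p(44)=75175, p(45)=89134, p(46)=105558, p(47)=124754, p(48)=147273, p(49)=173525, p(50)=204226, p(51)=239943, p(52)=281589.
Final step: p(53) = p(52) + p(51) - p(48) - p(46) + p(41) + p(38) - p(31) - p(27) + p(18) + p(13) - p(2)
= 281589 + 239943 - 147273 - 105558 + 44583 + 26015 - 6842 - 3010 + 385 + 101 - 2
= 329931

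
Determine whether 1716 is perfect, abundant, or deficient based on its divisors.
abundant

Proper divisors of 1716: sum = 1 + 2 + 3 + 4 + 6 + 11 + 12 + 13 + ... + 286 + 429 + 572 + 858 (23 divisors) = 2988
Since 2988 > 1716, 1716 is abundant.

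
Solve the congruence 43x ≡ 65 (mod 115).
x ≡ 55 (mod 115)

gcd(43, 115) = 1, which divides 65, so solutions exist.
Find 43^(-1) mod 115 by the extended Euclidean algorithm:
115 = 2 × 43 + 29  ⟹  29 = (1)·115 + (-2)·43
43 = 1 × 29 + 14  ⟹  14 = (-1)·115 + (3)·43
29 = 2 × 14 + 1  ⟹  1 = (3)·115 + (-8)·43
So (-8)·43 ≡ 1 (mod 115), i.e. 43^(-1) ≡ -8 ≡ 107 (mod 115).
x ≡ 107 × 65 = 6955 ≡ 55 (mod 115).
Check: 43 × 55 = 2365 ≡ 65 (mod 115).
Unique solution: x ≡ 55 (mod 115)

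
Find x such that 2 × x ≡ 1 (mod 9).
5

gcd(2, 9) = 1, so the inverse exists.
Extended Euclidean algorithm on (9, 2):
9 = 4 × 2 + 1  ⟹  1 = (1)·9 + (-4)·2
So (-4)·2 ≡ 1 (mod 9), i.e. 2^(-1) ≡ -4 ≡ 5 (mod 9).
Check: 2 × 5 = 10 ≡ 1 (mod 9)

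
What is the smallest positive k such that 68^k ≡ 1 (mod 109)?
12

109 is prime, so ord(68) divides φ(109) = 108.
Divisors of 108: 1, 2, 3, 4, 6, 9, 12, 18, 27, 36, 54, 108.
Repeated squaring: 68^1 ≡ 68, 68^2 ≡ 46, 68^4 ≡ 45, 68^8 ≡ 63, 68^16 ≡ 45, 68^32 ≡ 63, 68^64 ≡ 45 (mod 109).
Test 68^d mod 109 for each divisor d in increasing order:
68^1 ≡ 68
68^2 ≡ 46
68^3 = 68^2·68^1 ≡ 76
68^4 ≡ 45
68^6 = 68^4·68^2 ≡ 108
68^9 = 68^8·68^1 ≡ 33
68^12 = 68^8·68^4 ≡ 1  ← first divisor giving 1
The order is 12.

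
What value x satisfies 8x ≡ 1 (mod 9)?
8

gcd(8, 9) = 1, so the inverse exists.
Extended Euclidean algorithm on (9, 8):
9 = 1 × 8 + 1  ⟹  1 = (1)·9 + (-1)·8
So (-1)·8 ≡ 1 (mod 9), i.e. 8^(-1) ≡ -1 ≡ 8 (mod 9).
Check: 8 × 8 = 64 ≡ 1 (mod 9)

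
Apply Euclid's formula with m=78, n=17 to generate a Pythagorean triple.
(5795, 2652, 6373)

Euclid's formula: a = m² - n², b = 2mn, c = m² + n²
m = 78, n = 17
a = 78² - 17² = 6084 - 289 = 5795
b = 2 × 78 × 17 = 2652
c = 78² + 17² = 6084 + 289 = 6373
Verification: 5795² + 2652² = 33582025 + 7033104 = 40615129 = 6373² ✓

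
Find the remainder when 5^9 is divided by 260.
5

Repeated squaring. Binary of 9 = 1001.
5^1 ≡ 5 (mod 260); 5^2 ≡ 25 (mod 260); 5^4 ≡ 105 (mod 260); 5^8 ≡ 105 (mod 260)
5^9 = 5^1 × 5^8 ≡ 5 (mod 260)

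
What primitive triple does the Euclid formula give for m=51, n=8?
(2537, 816, 2665)

Euclid's formula: a = m² - n², b = 2mn, c = m² + n²
m = 51, n = 8
a = 51² - 8² = 2601 - 64 = 2537
b = 2 × 51 × 8 = 816
c = 51² + 8² = 2601 + 64 = 2665
Verification: 2537² + 816² = 6436369 + 665856 = 7102225 = 2665² ✓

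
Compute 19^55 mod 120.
19

Repeated squaring. Binary of 55 = 110111.
19^1 ≡ 19 (mod 120); 19^2 ≡ 1 (mod 120); 19^4 ≡ 1 (mod 120); 19^8 ≡ 1 (mod 120); 19^16 ≡ 1 (mod 120); 19^32 ≡ 1 (mod 120)
19^55 = 19^1 × 19^2 × 19^4 × 19^16 × 19^32 ≡ 19 (mod 120)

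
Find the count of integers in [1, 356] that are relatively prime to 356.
176

356 = 2^2 × 89
φ(n) = n × ∏(1 - 1/p) for each prime p dividing n
φ(356) = 356 × (1 - 1/2) × (1 - 1/89) = 176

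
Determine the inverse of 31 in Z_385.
236

gcd(31, 385) = 1, so the inverse exists.
Extended Euclidean algorithm on (385, 31):
385 = 12 × 31 + 13  ⟹  13 = (1)·385 + (-12)·31
31 = 2 × 13 + 5  ⟹  5 = (-2)·385 + (25)·31
13 = 2 × 5 + 3  ⟹  3 = (5)·385 + (-62)·31
5 = 1 × 3 + 2  ⟹  2 = (-7)·385 + (87)·31
3 = 1 × 2 + 1  ⟹  1 = (12)·385 + (-149)·31
So (-149)·31 ≡ 1 (mod 385), i.e. 31^(-1) ≡ -149 ≡ 236 (mod 385).
Check: 31 × 236 = 7316 ≡ 1 (mod 385)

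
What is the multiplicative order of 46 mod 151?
30

151 is prime, so ord(46) divides φ(151) = 150.
Divisors of 150: 1, 2, 3, 5, 6, 10, 15, 25, 30, 50, 75, 150.
Repeated squaring: 46^1 ≡ 46, 46^2 ≡ 2, 46^4 ≡ 4, 46^8 ≡ 16, 46^16 ≡ 105, 46^32 ≡ 2, 46^64 ≡ 4, 46^128 ≡ 16 (mod 151).
Test 46^d mod 151 for each divisor d in increasing order:
46^1 ≡ 46
46^2 ≡ 2
46^3 = 46^2·46^1 ≡ 92
46^5 = 46^4·46^1 ≡ 33
46^6 = 46^4·46^2 ≡ 8
46^10 = 46^8·46^2 ≡ 32
46^15 = 46^8·46^4·46^2·46^1 ≡ 150
46^25 = 46^16·46^8·46^1 ≡ 119
46^30 = 46^16·46^8·46^4·46^2 ≡ 1  ← first divisor giving 1
The order is 30.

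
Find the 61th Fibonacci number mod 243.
35

Matrix identity: Q^n = [[F_(n+1), F_n], [F_n, F_(n-1)]] with Q = [[1,1],[1,0]].
n = 61 = 111101₂. Square-and-multiply, entries mod 243:
Q^1 = [[1,1],[1,0]]
Q^3 = (Q^1)²·Q = [[3,2],[2,1]]
Q^7 = (Q^3)²·Q = [[21,13],[13,8]]
Q^15 = (Q^7)²·Q = [[15,124],[124,134]]
Q^30 = (Q^15)² = [[49,8],[8,41]]
Q^61 = (Q^30)²·Q = [[26,35],[35,234]]
F_61 mod 243 = Q^61[0][1] = 35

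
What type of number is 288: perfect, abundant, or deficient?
abundant

Proper divisors of 288: sum = 1 + 2 + 3 + 4 + 6 + 8 + 9 + 12 + ... + 48 + 72 + 96 + 144 (17 divisors) = 531
Since 531 > 288, 288 is abundant.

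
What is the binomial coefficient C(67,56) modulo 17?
16

Using Lucas' theorem:
Write n=67 and k=56 in base 17:
n in base 17: [3, 16]
k in base 17: [3, 5]
C(67,56) mod 17 = ∏ C(n_i, k_i) mod 17
Digit binomials (mod 17): C(3,3) = 1; C(16,5) = 4368 ≡ 16
Product: 1 × 16 = 16 ≡ 16 (mod 17)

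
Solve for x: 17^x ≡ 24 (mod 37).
35

Baby-step giant-step with step n = ⌈√37⌉ = 7.
Baby steps 17^j mod 37 (j:value) for j=0..6: 0:1, 1:17, 2:30, 3:29, 4:12, 5:19, 6:27.
Giant-step multiplier: 17^(-7) ≡ 17^(36-7) = 17^29 ≡ 5 (mod 37).
Giant steps γ_i = 24·5^i mod 37: γ_0=24, γ_1=9, γ_2=8, γ_3=3, γ_4=15, γ_5=1 (in table at j=0).
x = i·n + j = 5·7 + 0 = 35.
Check: 17^35 ≡ 24 (mod 37).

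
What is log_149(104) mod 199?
64

Baby-step giant-step with step n = ⌈√199⌉ = 15.
Baby steps 149^j mod 199 (j:value) for j=0..14: 0:1, 1:149, 2:112, 3:171, 4:7, 5:48, 6:187, 7:3, 8:49, 9:137, 10:115, 11:21, 12:144, 13:163, 14:9.
Giant-step multiplier: 149^(-15) ≡ 149^(198-15) = 149^183 ≡ 88 (mod 199).
Giant steps γ_i = 104·88^i mod 199: γ_0=104, γ_1=197, γ_2=23, γ_3=34, γ_4=7 (in table at j=4).
x = i·n + j = 4·15 + 4 = 64.
Check: 149^64 ≡ 104 (mod 199).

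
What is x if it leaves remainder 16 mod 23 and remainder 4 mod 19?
384

Using Chinese Remainder Theorem:
M = 23 × 19 = 437
M1 = 19, M2 = 23
y1 = 19^(-1) mod 23 = 17
y2 = 23^(-1) mod 19 = 5
x = (16×19×17 + 4×23×5) mod 437 = 384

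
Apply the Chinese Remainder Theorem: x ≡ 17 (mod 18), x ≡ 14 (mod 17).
269

Using Chinese Remainder Theorem:
M = 18 × 17 = 306
M1 = 17, M2 = 18
y1 = 17^(-1) mod 18 = 17
y2 = 18^(-1) mod 17 = 1
x = (17×17×17 + 14×18×1) mod 306 = 269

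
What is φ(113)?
112

113 = 113
φ(n) = n × ∏(1 - 1/p) for each prime p dividing n
φ(113) = 113 × (1 - 1/113) = 112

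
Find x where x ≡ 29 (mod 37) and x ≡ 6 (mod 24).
510

Using Chinese Remainder Theorem:
M = 37 × 24 = 888
M1 = 24, M2 = 37
y1 = 24^(-1) mod 37 = 17
y2 = 37^(-1) mod 24 = 13
x = (29×24×17 + 6×37×13) mod 888 = 510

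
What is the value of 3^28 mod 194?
113

Repeated squaring. Binary of 28 = 11100.
3^1 ≡ 3 (mod 194); 3^2 ≡ 9 (mod 194); 3^4 ≡ 81 (mod 194); 3^8 ≡ 159 (mod 194); 3^16 ≡ 61 (mod 194)
3^28 = 3^4 × 3^8 × 3^16 ≡ 113 (mod 194)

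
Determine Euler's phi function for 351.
216

351 = 3^3 × 13
φ(n) = n × ∏(1 - 1/p) for each prime p dividing n
φ(351) = 351 × (1 - 1/3) × (1 - 1/13) = 216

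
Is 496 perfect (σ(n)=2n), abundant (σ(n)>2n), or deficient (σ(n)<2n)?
perfect

Proper divisors of 496: sum = 1 + 2 + 4 + 8 + 16 + 31 + 62 + 124 + 248 = 496
Since 496 = 496, 496 is perfect.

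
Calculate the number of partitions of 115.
1064144451

p(n) counts ways to write n as a sum of positive integers (order ignored).
Euler's pentagonal recurrence: p(k) = p(k-1) + p(k-2) - p(k-5) - p(k-7) + p(k-12) + p(k-15) - ... (offsets j(3j∓1)/2, signs ++--, p(0)=1, p(<0)=0).
DP table for k = 0..114: p(0)=1, p(1)=1, p(2)=2, p(3)=3, p(4)=5, p(5)=7, p(6)=11, p(7)=15, p(8)=22, p(9)=30, p(10)=42, p(11)=56, p(12)=77, p(13)=101, p(14)=135, p(15)=176, p(16)=231, p(17)=297, p(18)=385, p(19)=490, p(20)=627, p(21)=792, p(22)=1002, p(23)=1255, p(24)=1575, p(25)=1958, p(26)=2436, p(27)=3010, p(28)=3718, p(29)=4565, p(30)=5604, p(31)=6842, p(32)=8349, p(33)=10143, p(34)=12310, p(35)=14883, p(36)=17977, p(37)=21637, p(38)=26015, p(39)=31185, p(40)=37338, p(41)=44583, p(42)=53174, p(43)=63261, p(44)=75175, p(45)=89134, p(46)=105558, p(47)=124754, p(48)=147273, p(49)=173525, p(50)=204226, p(51)=239943, p(52)=281589, p(53)=329931, p(54)=386155, p(55)=451276, p(56)=526823, p(57)=614154, p(58)=715220, p(59)=831820, p(60)=966467, p(61)=1121505, p(62)=1300156, p(63)=1505499, p(64)=1741630, p(65)=2012558, p(66)=2323520, p(67)=2679689, p(68)=3087735, p(69)=3554345, p(70)=4087968, p(71)=4697205, p(72)=5392783, p(73)=6185689, p(74)=7089500, p(75)=8118264, p(76)=9289091, p(77)=10619863, p(78)=12132164, p(79)=13848650, p(80)=15796476, p(81)=18004327, p(82)=20506255, p(83)=23338469, p(84)=26543660, p(85)=30167357, p(86)=34262962, p(87)=38887673, p(88)=44108109, p(89)=49995925, p(90)=56634173, p(91)=64112359, p(92)=72533807, p(93)=82010177, p(94)=92669720, p(95)=104651419, p(96)=118114304, p(97)=133230930, p(98)=150198136, p(99)=169229875, p(100)=190569292, p(101)=214481126, p(102)=241265379, p(103)=271248950, p(104)=304801365, p(105)=342325709, p(106)=384276336, p(107)=431149389, p(108)=483502844, p(109)=541946240, p(110)=607163746, p(111)=679903203, p(112)=761002156, p(113)=851376628, p(114)=952050665.
Final step: p(115) = p(114) + p(113) - p(110) - p(108) + p(103) + p(100) - p(93) - p(89) + p(80) + p(75) - p(64) - p(58) + p(45) + p(38) - p(23) - p(15)
= 952050665 + 851376628 - 607163746 - 483502844 + 271248950 + 190569292 - 82010177 - 49995925 + 15796476 + 8118264 - 1741630 - 715220 + 89134 + 26015 - 1255 - 176
= 1064144451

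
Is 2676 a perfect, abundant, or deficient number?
abundant

Proper divisors of 2676: sum = 1 + 2 + 3 + 4 + 6 + 12 + 223 + 446 + 669 + 892 + 1338 = 3596
Since 3596 > 2676, 2676 is abundant.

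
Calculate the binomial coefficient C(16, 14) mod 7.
1

Using Lucas' theorem:
Write n=16 and k=14 in base 7:
n in base 7: [2, 2]
k in base 7: [2, 0]
C(16,14) mod 7 = ∏ C(n_i, k_i) mod 7
Digit binomials (mod 7): C(2,2) = 1; C(2,0) = 1
Product: 1 × 1 = 1 ≡ 1 (mod 7)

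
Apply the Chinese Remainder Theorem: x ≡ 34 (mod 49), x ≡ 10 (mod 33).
769

Using Chinese Remainder Theorem:
M = 49 × 33 = 1617
M1 = 33, M2 = 49
y1 = 33^(-1) mod 49 = 3
y2 = 49^(-1) mod 33 = 31
x = (34×33×3 + 10×49×31) mod 1617 = 769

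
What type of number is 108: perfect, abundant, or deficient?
abundant

Proper divisors of 108: sum = 1 + 2 + 3 + 4 + 6 + 9 + 12 + 18 + 27 + 36 + 54 = 172
Since 172 > 108, 108 is abundant.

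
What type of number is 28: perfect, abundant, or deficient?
perfect

Proper divisors of 28: sum = 1 + 2 + 4 + 7 + 14 = 28
Since 28 = 28, 28 is perfect.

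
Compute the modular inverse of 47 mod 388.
355

gcd(47, 388) = 1, so the inverse exists.
Extended Euclidean algorithm on (388, 47):
388 = 8 × 47 + 12  ⟹  12 = (1)·388 + (-8)·47
47 = 3 × 12 + 11  ⟹  11 = (-3)·388 + (25)·47
12 = 1 × 11 + 1  ⟹  1 = (4)·388 + (-33)·47
So (-33)·47 ≡ 1 (mod 388), i.e. 47^(-1) ≡ -33 ≡ 355 (mod 388).
Check: 47 × 355 = 16685 ≡ 1 (mod 388)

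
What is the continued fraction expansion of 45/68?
[0; 1, 1, 1, 22]

Euclidean algorithm steps:
45 = 0 × 68 + 45
68 = 1 × 45 + 23
45 = 1 × 23 + 22
23 = 1 × 22 + 1
22 = 22 × 1 + 0
Continued fraction: [0; 1, 1, 1, 22]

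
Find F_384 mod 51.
9

Matrix identity: Q^n = [[F_(n+1), F_n], [F_n, F_(n-1)]] with Q = [[1,1],[1,0]].
n = 384 = 110000000₂. Square-and-multiply, entries mod 51:
Q^1 = [[1,1],[1,0]]
Q^3 = (Q^1)²·Q = [[3,2],[2,1]]
Q^6 = (Q^3)² = [[13,8],[8,5]]
Q^12 = (Q^6)² = [[29,42],[42,38]]
Q^24 = (Q^12)² = [[4,9],[9,46]]
Q^48 = (Q^24)² = [[46,42],[42,4]]
Q^96 = (Q^48)² = [[4,9],[9,46]]
Q^192 = (Q^96)² = [[46,42],[42,4]]
Q^384 = (Q^192)² = [[4,9],[9,46]]
F_384 mod 51 = Q^384[0][1] = 9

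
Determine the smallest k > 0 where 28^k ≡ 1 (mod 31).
15

31 is prime, so ord(28) divides φ(31) = 30.
Divisors of 30: 1, 2, 3, 5, 6, 10, 15, 30.
Repeated squaring: 28^1 ≡ 28, 28^2 ≡ 9, 28^4 ≡ 19, 28^8 ≡ 20, 28^16 ≡ 28 (mod 31).
Test 28^d mod 31 for each divisor d in increasing order:
28^1 ≡ 28
28^2 ≡ 9
28^3 = 28^2·28^1 ≡ 4
28^5 = 28^4·28^1 ≡ 5
28^6 = 28^4·28^2 ≡ 16
28^10 = 28^8·28^2 ≡ 25
28^15 = 28^8·28^4·28^2·28^1 ≡ 1  ← first divisor giving 1
The order is 15.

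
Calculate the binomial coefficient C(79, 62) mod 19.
0

Using Lucas' theorem:
Write n=79 and k=62 in base 19:
n in base 19: [4, 3]
k in base 19: [3, 5]
C(79,62) mod 19 = ∏ C(n_i, k_i) mod 19
Digit binomials (mod 19): C(4,3) = 4; C(3,5) = 0 (k_i > n_i)
Product: 4 × 0 = 0 ≡ 0 (mod 19)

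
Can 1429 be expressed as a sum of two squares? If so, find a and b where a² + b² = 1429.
23² + 30² (a=23, b=30)

Factorization: 1429 = 1429
By Fermat: n is sum of two squares iff every prime p ≡ 3 (mod 4) appears to even power.
All primes ≡ 3 (mod 4) appear to even power.
Search a = 0, 1, 2, … for 1429 - a² a perfect square: first hit at a = 23: 1429 - 529 = 900 = 30².
1429 = 23² + 30² = 529 + 900 ✓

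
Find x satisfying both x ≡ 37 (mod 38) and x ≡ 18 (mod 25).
493

Using Chinese Remainder Theorem:
M = 38 × 25 = 950
M1 = 25, M2 = 38
y1 = 25^(-1) mod 38 = 35
y2 = 38^(-1) mod 25 = 2
x = (37×25×35 + 18×38×2) mod 950 = 493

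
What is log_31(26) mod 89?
41

Baby-step giant-step with step n = ⌈√89⌉ = 10.
Baby steps 31^j mod 89 (j:value) for j=0..9: 0:1, 1:31, 2:71, 3:65, 4:57, 5:76, 6:42, 7:56, 8:45, 9:60.
Giant-step multiplier: 31^(-10) ≡ 31^(88-10) = 31^78 ≡ 79 (mod 89).
Giant steps γ_i = 26·79^i mod 89: γ_0=26, γ_1=7, γ_2=19, γ_3=77, γ_4=31 (in table at j=1).
x = i·n + j = 4·10 + 1 = 41.
Check: 31^41 ≡ 26 (mod 89).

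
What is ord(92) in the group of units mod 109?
36

109 is prime, so ord(92) divides φ(109) = 108.
Divisors of 108: 1, 2, 3, 4, 6, 9, 12, 18, 27, 36, 54, 108.
Repeated squaring: 92^1 ≡ 92, 92^2 ≡ 71, 92^4 ≡ 27, 92^8 ≡ 75, 92^16 ≡ 66, 92^32 ≡ 105, 92^64 ≡ 16 (mod 109).
Test 92^d mod 109 for each divisor d in increasing order:
92^1 ≡ 92
92^2 ≡ 71
92^3 = 92^2·92^1 ≡ 101
92^4 ≡ 27
92^6 = 92^4·92^2 ≡ 64
92^9 = 92^8·92^1 ≡ 33
92^12 = 92^8·92^4 ≡ 63
92^18 = 92^16·92^2 ≡ 108
92^27 = 92^16·92^8·92^2·92^1 ≡ 76
92^36 = 92^32·92^4 ≡ 1  ← first divisor giving 1
The order is 36.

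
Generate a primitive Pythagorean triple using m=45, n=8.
(1961, 720, 2089)

Euclid's formula: a = m² - n², b = 2mn, c = m² + n²
m = 45, n = 8
a = 45² - 8² = 2025 - 64 = 1961
b = 2 × 45 × 8 = 720
c = 45² + 8² = 2025 + 64 = 2089
Verification: 1961² + 720² = 3845521 + 518400 = 4363921 = 2089² ✓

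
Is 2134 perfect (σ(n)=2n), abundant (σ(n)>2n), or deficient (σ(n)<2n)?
deficient

Proper divisors of 2134: sum = 1 + 2 + 11 + 22 + 97 + 194 + 1067 = 1394
Since 1394 < 2134, 2134 is deficient.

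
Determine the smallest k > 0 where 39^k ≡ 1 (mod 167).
166

167 is prime, so ord(39) divides φ(167) = 166.
Divisors of 166: 1, 2, 83, 166.
Repeated squaring: 39^1 ≡ 39, 39^2 ≡ 18, 39^4 ≡ 157, 39^8 ≡ 100, 39^16 ≡ 147, 39^32 ≡ 66, 39^64 ≡ 14, 39^128 ≡ 29 (mod 167).
Test 39^d mod 167 for each divisor d in increasing order:
39^1 ≡ 39
39^2 ≡ 18
39^83 = 39^64·39^16·39^2·39^1 ≡ 166
39^166 = 39^128·39^32·39^4·39^2 ≡ 1  ← first divisor giving 1
The order is 166.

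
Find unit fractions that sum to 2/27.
1/14 + 1/378

Greedy algorithm:
2/27: ceiling(27/2) = 14, use 1/14
1/378: ceiling(378/1) = 378, use 1/378
Result: 2/27 = 1/14 + 1/378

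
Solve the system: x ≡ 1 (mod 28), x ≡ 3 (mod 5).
113

Using Chinese Remainder Theorem:
M = 28 × 5 = 140
M1 = 5, M2 = 28
y1 = 5^(-1) mod 28 = 17
y2 = 28^(-1) mod 5 = 2
x = (1×5×17 + 3×28×2) mod 140 = 113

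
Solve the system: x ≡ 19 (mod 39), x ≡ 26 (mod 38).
292

Using Chinese Remainder Theorem:
M = 39 × 38 = 1482
M1 = 38, M2 = 39
y1 = 38^(-1) mod 39 = 38
y2 = 39^(-1) mod 38 = 1
x = (19×38×38 + 26×39×1) mod 1482 = 292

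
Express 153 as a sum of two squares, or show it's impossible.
3² + 12² (a=3, b=12)

Factorization: 153 = 3^2 × 17
By Fermat: n is sum of two squares iff every prime p ≡ 3 (mod 4) appears to even power.
All primes ≡ 3 (mod 4) appear to even power.
Search a = 0, 1, 2, … for 153 - a² a perfect square: first hit at a = 3: 153 - 9 = 144 = 12².
153 = 3² + 12² = 9 + 144 ✓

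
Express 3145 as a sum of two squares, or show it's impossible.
3² + 56² (a=3, b=56)

Factorization: 3145 = 5 × 17 × 37
By Fermat: n is sum of two squares iff every prime p ≡ 3 (mod 4) appears to even power.
All primes ≡ 3 (mod 4) appear to even power.
Search a = 0, 1, 2, … for 3145 - a² a perfect square: first hit at a = 3: 3145 - 9 = 3136 = 56².
3145 = 3² + 56² = 9 + 3136 ✓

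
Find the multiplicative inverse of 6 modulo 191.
32

gcd(6, 191) = 1, so the inverse exists.
Extended Euclidean algorithm on (191, 6):
191 = 31 × 6 + 5  ⟹  5 = (1)·191 + (-31)·6
6 = 1 × 5 + 1  ⟹  1 = (-1)·191 + (32)·6
So (32)·6 ≡ 1 (mod 191), i.e. 6^(-1) ≡ 32 (mod 191).
Check: 6 × 32 = 192 ≡ 1 (mod 191)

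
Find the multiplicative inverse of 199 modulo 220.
199

gcd(199, 220) = 1, so the inverse exists.
Extended Euclidean algorithm on (220, 199):
220 = 1 × 199 + 21  ⟹  21 = (1)·220 + (-1)·199
199 = 9 × 21 + 10  ⟹  10 = (-9)·220 + (10)·199
21 = 2 × 10 + 1  ⟹  1 = (19)·220 + (-21)·199
So (-21)·199 ≡ 1 (mod 220), i.e. 199^(-1) ≡ -21 ≡ 199 (mod 220).
Check: 199 × 199 = 39601 ≡ 1 (mod 220)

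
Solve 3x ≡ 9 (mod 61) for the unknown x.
x ≡ 3 (mod 61)

gcd(3, 61) = 1, which divides 9, so solutions exist.
Find 3^(-1) mod 61 by the extended Euclidean algorithm:
61 = 20 × 3 + 1  ⟹  1 = (1)·61 + (-20)·3
So (-20)·3 ≡ 1 (mod 61), i.e. 3^(-1) ≡ -20 ≡ 41 (mod 61).
x ≡ 41 × 9 = 369 ≡ 3 (mod 61).
Check: 3 × 3 = 9 ≡ 9 (mod 61).
Unique solution: x ≡ 3 (mod 61)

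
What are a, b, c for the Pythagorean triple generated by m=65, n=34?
(3069, 4420, 5381)

Euclid's formula: a = m² - n², b = 2mn, c = m² + n²
m = 65, n = 34
a = 65² - 34² = 4225 - 1156 = 3069
b = 2 × 65 × 34 = 4420
c = 65² + 34² = 4225 + 1156 = 5381
Verification: 3069² + 4420² = 9418761 + 19536400 = 28955161 = 5381² ✓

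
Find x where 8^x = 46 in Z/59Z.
44

Baby-step giant-step with step n = ⌈√59⌉ = 8.
Baby steps 8^j mod 59 (j:value) for j=0..7: 0:1, 1:8, 2:5, 3:40, 4:25, 5:23, 6:7, 7:56.
Giant-step multiplier: 8^(-8) ≡ 8^(58-8) = 8^50 ≡ 27 (mod 59).
Giant steps γ_i = 46·27^i mod 59: γ_0=46, γ_1=3, γ_2=22, γ_3=4, γ_4=49, γ_5=25 (in table at j=4).
x = i·n + j = 5·8 + 4 = 44.
Check: 8^44 ≡ 46 (mod 59).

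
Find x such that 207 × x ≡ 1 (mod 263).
108

gcd(207, 263) = 1, so the inverse exists.
Extended Euclidean algorithm on (263, 207):
263 = 1 × 207 + 56  ⟹  56 = (1)·263 + (-1)·207
207 = 3 × 56 + 39  ⟹  39 = (-3)·263 + (4)·207
56 = 1 × 39 + 17  ⟹  17 = (4)·263 + (-5)·207
39 = 2 × 17 + 5  ⟹  5 = (-11)·263 + (14)·207
17 = 3 × 5 + 2  ⟹  2 = (37)·263 + (-47)·207
5 = 2 × 2 + 1  ⟹  1 = (-85)·263 + (108)·207
So (108)·207 ≡ 1 (mod 263), i.e. 207^(-1) ≡ 108 (mod 263).
Check: 207 × 108 = 22356 ≡ 1 (mod 263)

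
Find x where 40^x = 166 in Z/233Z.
155

Baby-step giant-step with step n = ⌈√233⌉ = 16.
Baby steps 40^j mod 233 (j:value) for j=0..15: 0:1, 1:40, 2:202, 3:158, 4:29, 5:228, 6:33, 7:155, 8:142, 9:88, 10:25, 11:68, 12:157, 13:222, 14:26, 15:108.
Giant-step multiplier: 40^(-16) ≡ 40^(232-16) = 40^216 ≡ 135 (mod 233).
Giant steps γ_i = 166·135^i mod 233: γ_0=166, γ_1=42, γ_2=78, γ_3=45, γ_4=17, γ_5=198, γ_6=168, γ_7=79, γ_8=180, γ_9=68 (in table at j=11).
x = i·n + j = 9·16 + 11 = 155.
Check: 40^155 ≡ 166 (mod 233).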